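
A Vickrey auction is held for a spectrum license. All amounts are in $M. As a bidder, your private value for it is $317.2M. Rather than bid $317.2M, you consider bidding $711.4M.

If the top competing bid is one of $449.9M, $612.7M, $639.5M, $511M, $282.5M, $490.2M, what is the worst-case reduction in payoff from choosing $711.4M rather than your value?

$322.3M

$449.9M: truthful gives $0M, deviation gives −$132.7M → loss $132.7M.
$612.7M: truthful gives $0M, deviation gives −$295.5M → loss $295.5M.
$639.5M: truthful gives $0M, deviation gives −$322.3M → loss $322.3M.
$511M: truthful gives $0M, deviation gives −$193.8M → loss $193.8M.
$282.5M: same outcome either way → loss $0M.
$490.2M: truthful gives $0M, deviation gives −$173M → loss $173M.
Maximum loss: $322.3M.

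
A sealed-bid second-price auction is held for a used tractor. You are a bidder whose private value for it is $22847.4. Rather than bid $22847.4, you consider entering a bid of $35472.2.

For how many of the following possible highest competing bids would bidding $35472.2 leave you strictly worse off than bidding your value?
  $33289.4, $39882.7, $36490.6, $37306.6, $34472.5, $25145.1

The deviation hurts exactly when the highest competing bid lies strictly between $22847.4 and $35472.2 — overbidding then wins at a price above your value.
$33289.4: inside the interval → strictly worse (loss $10442).
$39882.7: above both → same outcome either way.
$36490.6: above both → same outcome either way.
$37306.6: above both → same outcome either way.
$34472.5: inside the interval → strictly worse (loss $11625.1).
$25145.1: inside the interval → strictly worse (loss $2297.7).
Count: 3.

3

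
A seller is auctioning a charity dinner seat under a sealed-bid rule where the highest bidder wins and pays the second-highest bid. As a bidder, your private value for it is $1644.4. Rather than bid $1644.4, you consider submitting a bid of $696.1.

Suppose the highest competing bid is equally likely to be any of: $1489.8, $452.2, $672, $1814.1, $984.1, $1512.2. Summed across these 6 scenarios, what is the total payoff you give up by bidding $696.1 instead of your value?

The deviation costs you only when the competing bid falls strictly between $696.1 and $1644.4; elsewhere both bids give the same outcome.
$1489.8: truthful payoff $154.6, deviation payoff $0 → loss $154.6.
$452.2: outcomes coincide → loss $0.
$672: outcomes coincide → loss $0.
$1814.1: outcomes coincide → loss $0.
$984.1: truthful payoff $660.3, deviation payoff $0 → loss $660.3.
$1512.2: truthful payoff $132.2, deviation payoff $0 → loss $132.2.
Total loss = $154.6 + $660.3 + $132.2 = $947.1.
Because the price is fixed by the runner-up's bid, deviating from your value can only change a good outcome into a bad one — never the reverse.

$947.1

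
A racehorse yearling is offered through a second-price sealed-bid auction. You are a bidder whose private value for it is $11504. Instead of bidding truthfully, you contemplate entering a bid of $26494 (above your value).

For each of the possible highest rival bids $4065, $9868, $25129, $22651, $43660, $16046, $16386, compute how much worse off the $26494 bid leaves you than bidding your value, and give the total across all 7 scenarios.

The deviation costs you only when the competing bid falls strictly between $11504 and $26494; elsewhere both bids give the same outcome.
$4065: outcomes coincide → loss $0.
$9868: outcomes coincide → loss $0.
$25129: truthful payoff $0, deviation payoff −$13625 → loss $13625.
$22651: truthful payoff $0, deviation payoff −$11147 → loss $11147.
$43660: outcomes coincide → loss $0.
$16046: truthful payoff $0, deviation payoff −$4542 → loss $4542.
$16386: truthful payoff $0, deviation payoff −$4882 → loss $4882.
Total loss = $13625 + $11147 + $4542 + $4882 = $34196.
In a second-price auction your bid sets only whether you win, not what you pay, so bidding your true value is weakly dominant.

$34196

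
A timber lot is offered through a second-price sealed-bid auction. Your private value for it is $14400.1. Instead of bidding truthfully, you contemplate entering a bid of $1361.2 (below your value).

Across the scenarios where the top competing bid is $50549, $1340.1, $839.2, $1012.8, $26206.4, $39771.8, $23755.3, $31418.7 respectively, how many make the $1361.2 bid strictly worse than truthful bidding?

0

The deviation hurts exactly when the highest competing bid lies strictly between $1361.2 and $14400.1 — underbidding then forfeits a profitable win.
$50549: above both → same outcome either way.
$1340.1: below both → same outcome either way.
$839.2: below both → same outcome either way.
$1012.8: below both → same outcome either way.
$26206.4: above both → same outcome either way.
$39771.8: above both → same outcome either way.
$23755.3: above both → same outcome either way.
$31418.7: above both → same outcome either way.
Count: 0.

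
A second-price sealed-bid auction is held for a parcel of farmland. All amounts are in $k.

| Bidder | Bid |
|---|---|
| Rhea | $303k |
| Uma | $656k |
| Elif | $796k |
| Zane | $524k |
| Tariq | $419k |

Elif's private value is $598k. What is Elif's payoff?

−$58k

Highest bid: Elif at $796k, so Elif wins.
Second-highest bid: Uma at $656k — that is the price the winner pays.
Elif's payoff = value − price = $598k − $656k = −$58k.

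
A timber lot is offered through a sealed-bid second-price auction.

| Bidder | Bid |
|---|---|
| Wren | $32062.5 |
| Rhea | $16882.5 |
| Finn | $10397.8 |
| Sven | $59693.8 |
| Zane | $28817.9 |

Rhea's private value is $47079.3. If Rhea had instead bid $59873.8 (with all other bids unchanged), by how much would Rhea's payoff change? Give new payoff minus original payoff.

−$12614.5

The highest bid among the other bidders is $59693.8; Rhea's bid doesn't change that.
Original bid $16882.5: Rhea is not highest (top rival bid is $59693.8); payoff $0.
Alternative bid $59873.8: Rhea is highest, pays the top rival bid $59693.8; payoff $47079.3 − $59693.8 = −$12614.5.
Change in payoff = −$12614.5 − ($0) = −$12614.5.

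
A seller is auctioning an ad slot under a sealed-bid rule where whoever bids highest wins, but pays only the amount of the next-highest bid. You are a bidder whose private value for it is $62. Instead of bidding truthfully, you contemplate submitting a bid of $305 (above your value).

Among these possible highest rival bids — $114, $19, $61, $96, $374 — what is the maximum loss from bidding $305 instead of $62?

$114: truthful gives $0, deviation gives −$52 → loss $52.
$19: same outcome either way → loss $0.
$61: same outcome either way → loss $0.
$96: truthful gives $0, deviation gives −$34 → loss $34.
$374: same outcome either way → loss $0.
Maximum loss: $52.

$52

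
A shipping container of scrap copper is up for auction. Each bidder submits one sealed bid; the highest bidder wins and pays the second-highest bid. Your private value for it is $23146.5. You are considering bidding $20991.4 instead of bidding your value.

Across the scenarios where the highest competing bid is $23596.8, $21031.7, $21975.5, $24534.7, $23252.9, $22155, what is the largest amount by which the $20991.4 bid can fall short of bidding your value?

$23596.8: same outcome either way → loss $0.
$21031.7: truthful gives $2114.8, deviation gives $0 → loss $2114.8.
$21975.5: truthful gives $1171, deviation gives $0 → loss $1171.
$24534.7: same outcome either way → loss $0.
$23252.9: same outcome either way → loss $0.
$22155: truthful gives $991.5, deviation gives $0 → loss $991.5.
Maximum loss: $2114.8.

$2114.8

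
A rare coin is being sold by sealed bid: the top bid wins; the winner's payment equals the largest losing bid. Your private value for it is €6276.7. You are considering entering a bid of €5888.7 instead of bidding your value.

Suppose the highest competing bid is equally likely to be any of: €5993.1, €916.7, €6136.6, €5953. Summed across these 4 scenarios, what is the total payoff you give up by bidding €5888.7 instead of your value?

€747.4

The deviation costs you only when the competing bid falls strictly between €5888.7 and €6276.7; elsewhere both bids give the same outcome.
€5993.1: truthful payoff €283.6, deviation payoff €0 → loss €283.6.
€916.7: outcomes coincide → loss €0.
€6136.6: truthful payoff €140.1, deviation payoff €0 → loss €140.1.
€5953: truthful payoff €323.7, deviation payoff €0 → loss €323.7.
Total loss = €283.6 + €140.1 + €323.7 = €747.4.
Truthful bidding weakly dominates here: raising your bid can only win items priced above your value, and lowering it can only forfeit items priced below.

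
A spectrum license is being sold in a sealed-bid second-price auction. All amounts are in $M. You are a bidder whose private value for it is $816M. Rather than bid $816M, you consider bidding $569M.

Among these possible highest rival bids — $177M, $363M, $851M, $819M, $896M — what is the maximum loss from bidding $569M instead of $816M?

$177M: same outcome either way → loss $0M.
$363M: same outcome either way → loss $0M.
$851M: same outcome either way → loss $0M.
$819M: same outcome either way → loss $0M.
$896M: same outcome either way → loss $0M.
Maximum loss: $0M.

$0M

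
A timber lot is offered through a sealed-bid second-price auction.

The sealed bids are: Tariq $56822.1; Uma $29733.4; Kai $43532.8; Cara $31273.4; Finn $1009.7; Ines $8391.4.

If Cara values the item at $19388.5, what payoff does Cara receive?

$0

Highest bid: Tariq at $56822.1, so Tariq wins.
Second-highest bid: Kai at $43532.8 — that is the price the winner pays.
Cara did not win, so Cara pays nothing and receives nothing: payoff $0.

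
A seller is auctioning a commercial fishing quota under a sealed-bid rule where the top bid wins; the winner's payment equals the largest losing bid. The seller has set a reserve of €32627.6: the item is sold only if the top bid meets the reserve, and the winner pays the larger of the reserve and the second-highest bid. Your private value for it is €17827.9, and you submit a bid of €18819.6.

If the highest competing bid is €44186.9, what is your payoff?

€0

Your bid €18819.6 is below the highest competing bid €44186.9, so you lose. Payoff €0.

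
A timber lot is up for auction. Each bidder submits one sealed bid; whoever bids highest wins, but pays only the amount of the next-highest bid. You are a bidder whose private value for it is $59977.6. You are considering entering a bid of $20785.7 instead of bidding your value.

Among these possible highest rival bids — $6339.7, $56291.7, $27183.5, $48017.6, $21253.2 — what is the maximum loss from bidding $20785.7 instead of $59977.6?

$6339.7: same outcome either way → loss $0.
$56291.7: truthful gives $3685.9, deviation gives $0 → loss $3685.9.
$27183.5: truthful gives $32794.1, deviation gives $0 → loss $32794.1.
$48017.6: truthful gives $11960, deviation gives $0 → loss $11960.
$21253.2: truthful gives $38724.4, deviation gives $0 → loss $38724.4.
Maximum loss: $38724.4.

$38724.4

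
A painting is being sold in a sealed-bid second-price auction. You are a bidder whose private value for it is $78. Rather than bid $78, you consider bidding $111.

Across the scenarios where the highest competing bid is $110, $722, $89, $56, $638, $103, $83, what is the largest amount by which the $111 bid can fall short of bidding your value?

$32

$110: truthful gives $0, deviation gives −$32 → loss $32.
$722: same outcome either way → loss $0.
$89: truthful gives $0, deviation gives −$11 → loss $11.
$56: same outcome either way → loss $0.
$638: same outcome either way → loss $0.
$103: truthful gives $0, deviation gives −$25 → loss $25.
$83: truthful gives $0, deviation gives −$5 → loss $5.
Maximum loss: $32.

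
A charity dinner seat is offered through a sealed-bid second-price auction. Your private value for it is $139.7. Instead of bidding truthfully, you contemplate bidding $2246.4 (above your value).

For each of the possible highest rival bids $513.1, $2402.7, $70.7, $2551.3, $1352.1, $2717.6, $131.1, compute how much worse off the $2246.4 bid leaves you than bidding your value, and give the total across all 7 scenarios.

The deviation costs you only when the competing bid falls strictly between $139.7 and $2246.4; elsewhere both bids give the same outcome.
$513.1: truthful payoff $0, deviation payoff −$373.4 → loss $373.4.
$2402.7: outcomes coincide → loss $0.
$70.7: outcomes coincide → loss $0.
$2551.3: outcomes coincide → loss $0.
$1352.1: truthful payoff $0, deviation payoff −$1212.4 → loss $1212.4.
$2717.6: outcomes coincide → loss $0.
$131.1: outcomes coincide → loss $0.
Total loss = $373.4 + $1212.4 = $1585.8.

$1585.8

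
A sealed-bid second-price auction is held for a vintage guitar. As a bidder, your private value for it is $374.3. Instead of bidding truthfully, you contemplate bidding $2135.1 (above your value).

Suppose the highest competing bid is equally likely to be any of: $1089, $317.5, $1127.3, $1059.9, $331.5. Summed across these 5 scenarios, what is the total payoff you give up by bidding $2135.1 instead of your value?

$2153.3

The deviation costs you only when the competing bid falls strictly between $374.3 and $2135.1; elsewhere both bids give the same outcome.
$1089: truthful payoff $0, deviation payoff −$714.7 → loss $714.7.
$317.5: outcomes coincide → loss $0.
$1127.3: truthful payoff $0, deviation payoff −$753 → loss $753.
$1059.9: truthful payoff $0, deviation payoff −$685.6 → loss $685.6.
$331.5: outcomes coincide → loss $0.
Total loss = $714.7 + $753 + $685.6 = $2153.3.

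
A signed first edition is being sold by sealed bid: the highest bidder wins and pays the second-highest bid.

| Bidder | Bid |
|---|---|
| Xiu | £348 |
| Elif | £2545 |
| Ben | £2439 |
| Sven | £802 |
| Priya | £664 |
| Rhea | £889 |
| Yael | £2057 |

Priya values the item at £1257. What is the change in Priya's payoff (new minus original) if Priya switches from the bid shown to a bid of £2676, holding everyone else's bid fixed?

−£1288

The highest bid among the other bidders is £2545; Priya's bid doesn't change that.
Original bid £664: Priya is not highest (top rival bid is £2545); payoff £0.
Alternative bid £2676: Priya is highest, pays the top rival bid £2545; payoff £1257 − £2545 = −£1288.
Change in payoff = −£1288 − (£0) = −£1288.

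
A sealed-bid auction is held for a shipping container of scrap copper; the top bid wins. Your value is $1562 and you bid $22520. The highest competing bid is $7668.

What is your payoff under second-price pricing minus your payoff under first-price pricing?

$14852

You have the highest bid, so you win under either rule.
Second-price: pay $7668 → payoff −$6106.
First-price: pay your own bid $22520 → payoff −$20958.
Difference = −$6106 − (−$20958) = $14852.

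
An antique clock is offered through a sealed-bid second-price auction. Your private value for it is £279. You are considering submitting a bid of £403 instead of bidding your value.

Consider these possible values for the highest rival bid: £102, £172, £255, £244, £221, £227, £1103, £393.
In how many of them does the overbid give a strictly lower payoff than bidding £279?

The deviation hurts exactly when the highest competing bid lies strictly between £279 and £403 — overbidding then wins at a price above your value.
£102: below both → same outcome either way.
£172: below both → same outcome either way.
£255: below both → same outcome either way.
£244: below both → same outcome either way.
£221: below both → same outcome either way.
£227: below both → same outcome either way.
£1103: above both → same outcome either way.
£393: inside the interval → strictly worse (loss £114).
Count: 1.

1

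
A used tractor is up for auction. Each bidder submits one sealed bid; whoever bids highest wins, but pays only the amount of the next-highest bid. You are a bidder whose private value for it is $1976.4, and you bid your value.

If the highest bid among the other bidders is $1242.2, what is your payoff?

$734.2

Your bid $1976.4 exceeds the highest competing bid $1242.2, so you win.
In a second-price auction the winner pays the second-highest bid, $1242.2.
Payoff = value − price = $1976.4 − $1242.2 = $734.2.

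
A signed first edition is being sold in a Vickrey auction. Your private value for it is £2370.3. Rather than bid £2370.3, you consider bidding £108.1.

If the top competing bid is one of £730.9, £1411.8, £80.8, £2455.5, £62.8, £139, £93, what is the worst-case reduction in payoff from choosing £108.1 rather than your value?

£2231.3

£730.9: truthful gives £1639.4, deviation gives £0 → loss £1639.4.
£1411.8: truthful gives £958.5, deviation gives £0 → loss £958.5.
£80.8: same outcome either way → loss £0.
£2455.5: same outcome either way → loss £0.
£62.8: same outcome either way → loss £0.
£139: truthful gives £2231.3, deviation gives £0 → loss £2231.3.
£93: same outcome either way → loss £0.
Maximum loss: £2231.3.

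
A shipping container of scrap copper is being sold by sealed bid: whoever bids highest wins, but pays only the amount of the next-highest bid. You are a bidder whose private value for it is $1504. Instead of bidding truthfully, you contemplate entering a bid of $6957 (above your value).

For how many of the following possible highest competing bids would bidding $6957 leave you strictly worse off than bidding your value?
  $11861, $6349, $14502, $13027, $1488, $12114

The deviation hurts exactly when the highest competing bid lies strictly between $1504 and $6957 — overbidding then wins at a price above your value.
$11861: above both → same outcome either way.
$6349: inside the interval → strictly worse (loss $4845).
$14502: above both → same outcome either way.
$13027: above both → same outcome either way.
$1488: below both → same outcome either way.
$12114: above both → same outcome either way.
Count: 1.

1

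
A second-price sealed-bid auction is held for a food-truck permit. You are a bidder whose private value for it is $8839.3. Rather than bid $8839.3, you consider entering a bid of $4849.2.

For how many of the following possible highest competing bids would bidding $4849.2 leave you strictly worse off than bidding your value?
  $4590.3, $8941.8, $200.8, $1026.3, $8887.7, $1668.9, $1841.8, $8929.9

0

The deviation hurts exactly when the highest competing bid lies strictly between $4849.2 and $8839.3 — underbidding then forfeits a profitable win.
$4590.3: below both → same outcome either way.
$8941.8: above both → same outcome either way.
$200.8: below both → same outcome either way.
$1026.3: below both → same outcome either way.
$8887.7: above both → same outcome either way.
$1668.9: below both → same outcome either way.
$1841.8: below both → same outcome either way.
$8929.9: above both → same outcome either way.
Count: 0.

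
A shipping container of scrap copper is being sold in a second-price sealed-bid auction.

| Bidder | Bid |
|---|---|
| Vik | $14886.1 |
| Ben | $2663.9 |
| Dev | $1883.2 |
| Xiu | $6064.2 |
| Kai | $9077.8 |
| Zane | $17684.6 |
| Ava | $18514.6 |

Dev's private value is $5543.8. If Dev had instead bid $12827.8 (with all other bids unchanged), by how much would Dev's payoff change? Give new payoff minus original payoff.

The highest bid among the other bidders is $18514.6; Dev's bid doesn't change that.
Original bid $1883.2: Dev is not highest (top rival bid is $18514.6); payoff $0.
Alternative bid $12827.8: Dev is not highest (top rival bid is $18514.6); payoff $0.
Change in payoff = $0 − ($0) = $0.

$0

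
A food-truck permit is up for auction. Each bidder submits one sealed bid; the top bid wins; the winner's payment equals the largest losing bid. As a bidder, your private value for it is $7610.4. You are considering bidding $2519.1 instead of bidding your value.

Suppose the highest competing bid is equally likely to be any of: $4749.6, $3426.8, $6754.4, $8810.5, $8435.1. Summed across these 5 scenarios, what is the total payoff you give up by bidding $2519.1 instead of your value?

The deviation costs you only when the competing bid falls strictly between $2519.1 and $7610.4; elsewhere both bids give the same outcome.
$4749.6: truthful payoff $2860.8, deviation payoff $0 → loss $2860.8.
$3426.8: truthful payoff $4183.6, deviation payoff $0 → loss $4183.6.
$6754.4: truthful payoff $856, deviation payoff $0 → loss $856.
$8810.5: outcomes coincide → loss $0.
$8435.1: outcomes coincide → loss $0.
Total loss = $2860.8 + $4183.6 + $856 = $7900.4.
Because the price is fixed by the runner-up's bid, deviating from your value can only change a good outcome into a bad one — never the reverse.

$7900.4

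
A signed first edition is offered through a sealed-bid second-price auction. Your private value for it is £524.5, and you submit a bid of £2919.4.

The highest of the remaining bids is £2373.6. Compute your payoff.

−£1849.1

Your bid £2919.4 exceeds the highest competing bid £2373.6, so you win.
In a second-price auction the winner pays the second-highest bid, £2373.6.
Payoff = value − price = £524.5 − £2373.6 = −£1849.1.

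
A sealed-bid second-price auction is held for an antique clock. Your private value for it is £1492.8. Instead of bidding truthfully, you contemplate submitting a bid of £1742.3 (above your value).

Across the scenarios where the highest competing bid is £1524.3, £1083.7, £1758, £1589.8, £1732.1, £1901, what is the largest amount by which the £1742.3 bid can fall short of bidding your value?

£1524.3: truthful gives £0, deviation gives −£31.5 → loss £31.5.
£1083.7: same outcome either way → loss £0.
£1758: same outcome either way → loss £0.
£1589.8: truthful gives £0, deviation gives −£97 → loss £97.
£1732.1: truthful gives £0, deviation gives −£239.3 → loss £239.3.
£1901: same outcome either way → loss £0.
Maximum loss: £239.3.

£239.3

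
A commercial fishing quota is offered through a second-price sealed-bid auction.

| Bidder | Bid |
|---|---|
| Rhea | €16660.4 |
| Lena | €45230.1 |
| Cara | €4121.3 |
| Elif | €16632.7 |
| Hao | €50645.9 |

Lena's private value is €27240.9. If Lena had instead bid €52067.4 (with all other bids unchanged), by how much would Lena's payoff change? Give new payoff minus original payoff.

The highest bid among the other bidders is €50645.9; Lena's bid doesn't change that.
Original bid €45230.1: Lena is not highest (top rival bid is €50645.9); payoff €0.
Alternative bid €52067.4: Lena is highest, pays the top rival bid €50645.9; payoff €27240.9 − €50645.9 = −€23405.
Change in payoff = −€23405 − (€0) = −€23405.

−€23405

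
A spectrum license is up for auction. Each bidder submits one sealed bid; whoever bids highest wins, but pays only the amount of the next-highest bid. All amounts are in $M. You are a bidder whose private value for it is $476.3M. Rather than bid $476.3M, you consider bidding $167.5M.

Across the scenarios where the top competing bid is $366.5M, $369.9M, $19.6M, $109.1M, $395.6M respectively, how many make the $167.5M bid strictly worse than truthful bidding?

3

The deviation hurts exactly when the highest competing bid lies strictly between $167.5M and $476.3M — underbidding then forfeits a profitable win.
$366.5M: inside the interval → strictly worse (loss $109.8M).
$369.9M: inside the interval → strictly worse (loss $106.4M).
$19.6M: below both → same outcome either way.
$109.1M: below both → same outcome either way.
$395.6M: inside the interval → strictly worse (loss $80.7M).
Count: 3.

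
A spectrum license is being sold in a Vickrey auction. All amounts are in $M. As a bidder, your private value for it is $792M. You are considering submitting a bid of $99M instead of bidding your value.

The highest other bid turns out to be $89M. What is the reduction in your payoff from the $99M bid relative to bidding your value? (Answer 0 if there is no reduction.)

$0M

Bidding your value $792M: you win (since $792M > $89M) and pay $89M. Payoff $703M.
Bidding $99M: you win and pay $89M. Payoff $792M − $89M = $703M.
Difference = $703M − $703M = $0M; both bids lead to the same outcome because the competing bid is below both your value and your alternative bid.
In a second-price auction your bid sets only whether you win, not what you pay, so bidding your true value is weakly dominant.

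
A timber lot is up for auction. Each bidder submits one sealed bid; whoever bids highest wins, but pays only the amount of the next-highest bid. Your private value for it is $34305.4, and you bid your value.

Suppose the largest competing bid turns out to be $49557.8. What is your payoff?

Your bid $34305.4 is below the highest competing bid $49557.8, so you lose.
A losing bidder pays nothing and receives nothing: payoff = $0.

$0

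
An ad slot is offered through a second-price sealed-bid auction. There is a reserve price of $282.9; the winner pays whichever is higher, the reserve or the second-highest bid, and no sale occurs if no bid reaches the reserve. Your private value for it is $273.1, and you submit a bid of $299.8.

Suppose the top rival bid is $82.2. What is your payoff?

−$9.8

Your bid $299.8 is the highest and exceeds the reserve.
Price = max(second-highest bid, reserve) = max($82.2, $282.9) = $282.9.
Payoff = $273.1 − $282.9 = −$9.8.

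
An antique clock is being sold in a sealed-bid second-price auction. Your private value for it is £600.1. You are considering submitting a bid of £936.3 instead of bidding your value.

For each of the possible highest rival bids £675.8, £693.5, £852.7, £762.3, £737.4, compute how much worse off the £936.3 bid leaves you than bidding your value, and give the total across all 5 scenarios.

The deviation costs you only when the competing bid falls strictly between £600.1 and £936.3; elsewhere both bids give the same outcome.
£675.8: truthful payoff £0, deviation payoff −£75.7 → loss £75.7.
£693.5: truthful payoff £0, deviation payoff −£93.4 → loss £93.4.
£852.7: truthful payoff £0, deviation payoff −£252.6 → loss £252.6.
£762.3: truthful payoff £0, deviation payoff −£162.2 → loss £162.2.
£737.4: truthful payoff £0, deviation payoff −£137.3 → loss £137.3.
Total loss = £75.7 + £93.4 + £252.6 + £162.2 + £137.3 = £721.2.

£721.2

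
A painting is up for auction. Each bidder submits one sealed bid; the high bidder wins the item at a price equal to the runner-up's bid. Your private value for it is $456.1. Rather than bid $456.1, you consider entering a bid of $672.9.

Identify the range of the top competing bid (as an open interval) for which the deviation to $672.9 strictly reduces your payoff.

If the competing bid is below $456.1, both bids win at the same price — no difference.
If it is above $672.9, both bids lose — no difference.
If it lies strictly between $456.1 and $672.9, bidding your value loses (payoff 0) while bidding $672.9 wins at a price above your value (payoff negative).
So the deviation strictly hurts on the open interval ($456.1, $672.9).

($456.1, $672.9)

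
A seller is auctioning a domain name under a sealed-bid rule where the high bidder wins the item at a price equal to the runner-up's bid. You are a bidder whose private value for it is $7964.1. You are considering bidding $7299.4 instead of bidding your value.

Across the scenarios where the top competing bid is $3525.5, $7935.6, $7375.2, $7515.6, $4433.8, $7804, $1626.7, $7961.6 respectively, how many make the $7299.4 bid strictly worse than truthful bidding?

5

The deviation hurts exactly when the highest competing bid lies strictly between $7299.4 and $7964.1 — underbidding then forfeits a profitable win.
$3525.5: below both → same outcome either way.
$7935.6: inside the interval → strictly worse (loss $28.5).
$7375.2: inside the interval → strictly worse (loss $588.9).
$7515.6: inside the interval → strictly worse (loss $448.5).
$4433.8: below both → same outcome either way.
$7804: inside the interval → strictly worse (loss $160.1).
$1626.7: below both → same outcome either way.
$7961.6: inside the interval → strictly worse (loss $2.5).
Count: 5.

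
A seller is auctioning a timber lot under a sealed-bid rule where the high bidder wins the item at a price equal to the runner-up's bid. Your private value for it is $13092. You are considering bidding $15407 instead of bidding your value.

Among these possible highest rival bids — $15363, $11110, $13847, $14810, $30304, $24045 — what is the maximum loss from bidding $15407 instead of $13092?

$2271

$15363: truthful gives $0, deviation gives −$2271 → loss $2271.
$11110: same outcome either way → loss $0.
$13847: truthful gives $0, deviation gives −$755 → loss $755.
$14810: truthful gives $0, deviation gives −$1718 → loss $1718.
$30304: same outcome either way → loss $0.
$24045: same outcome either way → loss $0.
Maximum loss: $2271.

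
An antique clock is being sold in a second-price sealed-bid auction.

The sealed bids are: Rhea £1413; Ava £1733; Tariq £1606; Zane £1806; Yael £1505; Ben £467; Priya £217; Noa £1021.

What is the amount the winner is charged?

£1733

Highest bid: Zane at £1806, so Zane wins.
Second-highest bid: Ava at £1733 — that is the price the winner pays.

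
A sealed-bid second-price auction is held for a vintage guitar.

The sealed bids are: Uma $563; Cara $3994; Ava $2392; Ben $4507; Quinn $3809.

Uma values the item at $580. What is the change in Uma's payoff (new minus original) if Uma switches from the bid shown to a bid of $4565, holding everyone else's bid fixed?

The highest bid among the other bidders is $4507; Uma's bid doesn't change that.
Original bid $563: Uma is not highest (top rival bid is $4507); payoff $0.
Alternative bid $4565: Uma is highest, pays the top rival bid $4507; payoff $580 − $4507 = −$3927.
Change in payoff = −$3927 − ($0) = −$3927.

−$3927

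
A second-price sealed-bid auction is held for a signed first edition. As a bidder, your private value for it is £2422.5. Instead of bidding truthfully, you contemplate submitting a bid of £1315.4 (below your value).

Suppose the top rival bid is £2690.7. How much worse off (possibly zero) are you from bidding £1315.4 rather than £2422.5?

Bidding your value £2422.5: you lose (since £2422.5 < £2690.7). Payoff £0.
Bidding £1315.4: you lose. Payoff £0.
Difference = £0 − £0 = £0; both bids lead to the same outcome because the competing bid is above both your value and your alternative bid.
Truthful bidding weakly dominates here: raising your bid can only win items priced above your value, and lowering it can only forfeit items priced below.

£0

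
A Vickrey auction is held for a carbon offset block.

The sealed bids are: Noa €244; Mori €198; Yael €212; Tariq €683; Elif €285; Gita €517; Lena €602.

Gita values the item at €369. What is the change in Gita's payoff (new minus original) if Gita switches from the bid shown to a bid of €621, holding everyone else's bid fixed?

The highest bid among the other bidders is €683; Gita's bid doesn't change that.
Original bid €517: Gita is not highest (top rival bid is €683); payoff €0.
Alternative bid €621: Gita is not highest (top rival bid is €683); payoff €0.
Change in payoff = €0 − (€0) = €0.

€0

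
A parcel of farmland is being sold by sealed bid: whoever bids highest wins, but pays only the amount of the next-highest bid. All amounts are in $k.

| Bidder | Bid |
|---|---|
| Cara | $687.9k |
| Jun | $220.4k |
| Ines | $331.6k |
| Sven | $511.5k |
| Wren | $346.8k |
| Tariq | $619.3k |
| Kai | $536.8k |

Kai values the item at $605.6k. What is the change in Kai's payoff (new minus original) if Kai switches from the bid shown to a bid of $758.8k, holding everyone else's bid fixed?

The highest bid among the other bidders is $687.9k; Kai's bid doesn't change that.
Original bid $536.8k: Kai is not highest (top rival bid is $687.9k); payoff $0k.
Alternative bid $758.8k: Kai is highest, pays the top rival bid $687.9k; payoff $605.6k − $687.9k = −$82.3k.
Change in payoff = −$82.3k − ($0k) = −$82.3k.

−$82.3k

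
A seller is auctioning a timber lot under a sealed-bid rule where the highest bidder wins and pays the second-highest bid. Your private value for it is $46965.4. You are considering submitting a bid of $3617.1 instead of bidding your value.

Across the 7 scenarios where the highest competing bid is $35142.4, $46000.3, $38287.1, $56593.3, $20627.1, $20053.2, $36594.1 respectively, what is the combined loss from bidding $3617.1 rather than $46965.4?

$85088.2

The deviation costs you only when the competing bid falls strictly between $3617.1 and $46965.4; elsewhere both bids give the same outcome.
$35142.4: truthful payoff $11823, deviation payoff $0 → loss $11823.
$46000.3: truthful payoff $965.1, deviation payoff $0 → loss $965.1.
$38287.1: truthful payoff $8678.3, deviation payoff $0 → loss $8678.3.
$56593.3: outcomes coincide → loss $0.
$20627.1: truthful payoff $26338.3, deviation payoff $0 → loss $26338.3.
$20053.2: truthful payoff $26912.2, deviation payoff $0 → loss $26912.2.
$36594.1: truthful payoff $10371.3, deviation payoff $0 → loss $10371.3.
Total loss = $11823 + $965.1 + $8678.3 + $26338.3 + $26912.2 + $10371.3 = $85088.2.
Truthful bidding weakly dominates here: raising your bid can only win items priced above your value, and lowering it can only forfeit items priced below.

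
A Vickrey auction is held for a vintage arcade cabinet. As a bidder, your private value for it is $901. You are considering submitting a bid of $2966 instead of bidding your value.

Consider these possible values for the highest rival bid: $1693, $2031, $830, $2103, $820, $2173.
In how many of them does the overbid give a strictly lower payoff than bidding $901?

4

The deviation hurts exactly when the highest competing bid lies strictly between $901 and $2966 — overbidding then wins at a price above your value.
$1693: inside the interval → strictly worse (loss $792).
$2031: inside the interval → strictly worse (loss $1130).
$830: below both → same outcome either way.
$2103: inside the interval → strictly worse (loss $1202).
$820: below both → same outcome either way.
$2173: inside the interval → strictly worse (loss $1272).
Count: 4.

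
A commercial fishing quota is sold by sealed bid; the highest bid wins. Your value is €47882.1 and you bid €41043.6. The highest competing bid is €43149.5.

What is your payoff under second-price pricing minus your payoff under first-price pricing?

€0

Your bid €41043.6 is below €43149.5, so you lose under either rule.
Payoff is €0 in both cases; difference = €0.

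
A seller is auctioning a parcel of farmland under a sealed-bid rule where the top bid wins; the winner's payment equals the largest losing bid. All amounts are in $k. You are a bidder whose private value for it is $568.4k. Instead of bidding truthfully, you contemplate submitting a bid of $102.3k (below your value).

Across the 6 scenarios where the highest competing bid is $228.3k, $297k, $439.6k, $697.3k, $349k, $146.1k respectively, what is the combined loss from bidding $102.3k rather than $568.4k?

The deviation costs you only when the competing bid falls strictly between $102.3k and $568.4k; elsewhere both bids give the same outcome.
$228.3k: truthful payoff $340.1k, deviation payoff $0k → loss $340.1k.
$297k: truthful payoff $271.4k, deviation payoff $0k → loss $271.4k.
$439.6k: truthful payoff $128.8k, deviation payoff $0k → loss $128.8k.
$697.3k: outcomes coincide → loss $0k.
$349k: truthful payoff $219.4k, deviation payoff $0k → loss $219.4k.
$146.1k: truthful payoff $422.3k, deviation payoff $0k → loss $422.3k.
Total loss = $340.1k + $271.4k + $128.8k + $219.4k + $422.3k = $1382k.
Truthful bidding weakly dominates here: raising your bid can only win items priced above your value, and lowering it can only forfeit items priced below.

$1382k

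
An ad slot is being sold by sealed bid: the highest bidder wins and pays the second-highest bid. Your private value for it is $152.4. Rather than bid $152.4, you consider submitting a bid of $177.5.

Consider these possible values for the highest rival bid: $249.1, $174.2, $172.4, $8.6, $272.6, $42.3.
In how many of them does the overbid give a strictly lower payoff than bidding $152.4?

2

The deviation hurts exactly when the highest competing bid lies strictly between $152.4 and $177.5 — overbidding then wins at a price above your value.
$249.1: above both → same outcome either way.
$174.2: inside the interval → strictly worse (loss $21.8).
$172.4: inside the interval → strictly worse (loss $20).
$8.6: below both → same outcome either way.
$272.6: above both → same outcome either way.
$42.3: below both → same outcome either way.
Count: 2.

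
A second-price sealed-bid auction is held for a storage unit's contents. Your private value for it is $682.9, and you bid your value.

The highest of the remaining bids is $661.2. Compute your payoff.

Your bid $682.9 exceeds the highest competing bid $661.2, so you win.
In a second-price auction the winner pays the second-highest bid, $661.2.
Payoff = value − price = $682.9 − $661.2 = $21.7.

$21.7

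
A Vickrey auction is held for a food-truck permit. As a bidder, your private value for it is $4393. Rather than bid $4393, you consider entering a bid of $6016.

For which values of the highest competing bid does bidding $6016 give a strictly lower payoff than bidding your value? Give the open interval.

($4393, $6016)

If the competing bid is below $4393, both bids win at the same price — no difference.
If it is above $6016, both bids lose — no difference.
If it lies strictly between $4393 and $6016, bidding your value loses (payoff 0) while bidding $6016 wins at a price above your value (payoff negative).
So the deviation strictly hurts on the open interval ($4393, $6016).
In a second-price auction your bid sets only whether you win, not what you pay, so bidding your true value is weakly dominant.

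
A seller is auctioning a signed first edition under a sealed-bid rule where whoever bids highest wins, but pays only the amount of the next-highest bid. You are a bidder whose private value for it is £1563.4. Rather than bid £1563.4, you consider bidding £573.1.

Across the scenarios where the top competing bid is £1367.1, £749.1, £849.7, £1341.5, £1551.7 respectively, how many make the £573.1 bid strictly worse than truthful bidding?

The deviation hurts exactly when the highest competing bid lies strictly between £573.1 and £1563.4 — underbidding then forfeits a profitable win.
£1367.1: inside the interval → strictly worse (loss £196.3).
£749.1: inside the interval → strictly worse (loss £814.3).
£849.7: inside the interval → strictly worse (loss £713.7).
£1341.5: inside the interval → strictly worse (loss £221.9).
£1551.7: inside the interval → strictly worse (loss £11.7).
Count: 5.

5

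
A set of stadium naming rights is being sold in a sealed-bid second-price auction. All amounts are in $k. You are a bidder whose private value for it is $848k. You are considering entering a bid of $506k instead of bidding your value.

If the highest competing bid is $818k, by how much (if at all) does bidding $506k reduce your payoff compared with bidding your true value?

Bidding your value $848k: you win (since $848k > $818k) and pay $818k. Payoff $30k.
Bidding $506k: you lose. Payoff $0k.
The competing bid $818k lies between your shaded bid and your value, so underbidding forfeits an item you could have won at a profitable price.
Loss from deviating = $30k − ($0k) = $30k.

$30k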